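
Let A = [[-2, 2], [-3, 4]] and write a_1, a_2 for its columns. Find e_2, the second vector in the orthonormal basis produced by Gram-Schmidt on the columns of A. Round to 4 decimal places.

a_1 = (-2, -3); ‖a_1‖ = 3.6056, so e_1 = (-0.5547, -0.8321).
e_1·a_2 = (-0.5547)·2 + (-0.8321)·4 = -4.4376.
u_2 = a_2 + 4.4376·e_1 = (-0.4615, 0.3077).
‖u_2‖ = 0.5547, so e_2 = (-0.8321, 0.5547).

e_2 = (-0.8321, 0.5547)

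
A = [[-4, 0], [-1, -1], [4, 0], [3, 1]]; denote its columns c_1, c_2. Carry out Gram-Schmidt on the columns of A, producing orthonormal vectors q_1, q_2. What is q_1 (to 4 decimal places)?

q_1 = (-0.6172, -0.1543, 0.6172, 0.4629)

c_1 = (-4, -1, 4, 3); ‖c_1‖ = 6.4807, so q_1 = (-0.6172, -0.1543, 0.6172, 0.4629).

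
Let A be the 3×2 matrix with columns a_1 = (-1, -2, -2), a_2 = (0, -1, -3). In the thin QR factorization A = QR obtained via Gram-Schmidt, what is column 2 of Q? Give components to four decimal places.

q_2 = (0.5230, 0.4576, -0.7191)

a_1 = (-1, -2, -2); ‖a_1‖ = 3.0000, so q_1 = (-0.3333, -0.6667, -0.6667).
q_1·a_2 = (-0.3333)·0 + (-0.6667)·(-1) + (-0.6667)·(-3) = 2.6667.
u_2 = a_2 − 2.6667·q_1 = (0.8889, 0.7778, -1.2222).
‖u_2‖ = 1.6997, so q_2 = (0.5230, 0.4576, -0.7191).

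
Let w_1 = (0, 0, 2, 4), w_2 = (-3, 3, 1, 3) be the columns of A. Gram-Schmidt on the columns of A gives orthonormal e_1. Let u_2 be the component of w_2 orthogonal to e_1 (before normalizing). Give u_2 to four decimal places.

u_2 = (-3.0000, 3.0000, -0.4000, 0.2000)

e_1 = w_1/‖w_1‖ = (0, 0, 2, 4)/4.4721 = (0.0000, 0.0000, 0.4472, 0.8944).
r_{12} = e_1·w_2 = 3.1305.
u_2 = w_2 − 3.1305·e_1 = (-3.0000, 3.0000, -0.4000, 0.2000).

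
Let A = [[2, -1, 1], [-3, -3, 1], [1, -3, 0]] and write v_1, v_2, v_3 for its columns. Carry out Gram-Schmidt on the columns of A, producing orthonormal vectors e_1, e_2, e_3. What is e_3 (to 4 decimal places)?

v_1 = (2, -3, 1); ‖v_1‖ = 3.7417, so e_1 = (0.5345, -0.8018, 0.2673).
e_1·v_2 = 0.5345·(-1) + (-0.8018)·(-3) + 0.2673·(-3) = 1.0690.
u_2 = v_2 − 1.0690·e_1 = (-1.5714, -2.1429, -3.2857).
‖u_2‖ = 4.2258, so e_2 = (-0.3719, -0.5071, -0.7775).
e_1·v_3 = 0.5345·1 + (-0.8018)·1 + 0.2673·0 = -0.2673; e_2·v_3 = (-0.3719)·1 + (-0.5071)·1 + (-0.7775)·0 = -0.8790.
u_3 = v_3 + 0.2673·e_1 + 0.8790·e_2 = (0.8160, 0.3400, -0.6120).
‖u_3‖ = 1.0752, so e_3 = (0.7589, 0.3162, -0.5692).

e_3 = (0.7589, 0.3162, -0.5692)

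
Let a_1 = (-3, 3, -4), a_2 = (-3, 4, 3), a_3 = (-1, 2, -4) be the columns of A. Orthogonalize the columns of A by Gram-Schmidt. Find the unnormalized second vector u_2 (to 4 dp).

u_2 = (-2.2059, 3.2059, 4.0588)

q_1 = a_1/‖a_1‖ = (-3, 3, -4)/5.8310 = (-0.5145, 0.5145, -0.6860).
r_{12} = q_1·a_2 = 1.5435.
u_2 = a_2 − 1.5435·q_1 = (-2.2059, 3.2059, 4.0588).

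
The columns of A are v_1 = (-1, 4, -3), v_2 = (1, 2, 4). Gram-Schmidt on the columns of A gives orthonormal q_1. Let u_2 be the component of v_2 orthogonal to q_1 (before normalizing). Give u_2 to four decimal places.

u_2 = (0.8077, 2.7692, 3.4231)

v_1 = (-1, 4, -3); ‖v_1‖ = 5.0990, so q_1 = (-0.1961, 0.7845, -0.5883).
q_1·v_2 = (-0.1961)·1 + 0.7845·2 + (-0.5883)·4 = -0.9806.
u_2 = v_2 + 0.9806·q_1 = (0.8077, 2.7692, 3.4231).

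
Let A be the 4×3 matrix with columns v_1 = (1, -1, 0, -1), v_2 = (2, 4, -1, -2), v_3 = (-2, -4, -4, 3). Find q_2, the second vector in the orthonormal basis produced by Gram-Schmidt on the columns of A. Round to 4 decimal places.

q_1 = v_1/‖v_1‖ = (1, -1, 0, -1)/1.7321 = (0.5774, -0.5774, 0.0000, -0.5774).
r_{12} = q_1·v_2 = 0.0000.
u_2 = v_2 + 0.0000·q_1 = (2.0000, 4.0000, -1.0000, -2.0000).
‖u_2‖ = 5.0000, so q_2 = (0.4000, 0.8000, -0.2000, -0.4000).

q_2 = (0.4000, 0.8000, -0.2000, -0.4000)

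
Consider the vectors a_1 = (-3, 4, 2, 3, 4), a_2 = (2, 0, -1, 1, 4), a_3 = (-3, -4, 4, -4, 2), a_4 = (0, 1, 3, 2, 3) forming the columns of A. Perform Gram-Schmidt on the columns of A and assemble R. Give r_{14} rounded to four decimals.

q_1 = a_1/‖a_1‖ = (-3, 4, 2, 3, 4)/7.3485 = (-0.4082, 0.5443, 0.2722, 0.4082, 0.5443).
r_{14} = q_1·a_4 = 3.8103.

r_{14} = 3.8103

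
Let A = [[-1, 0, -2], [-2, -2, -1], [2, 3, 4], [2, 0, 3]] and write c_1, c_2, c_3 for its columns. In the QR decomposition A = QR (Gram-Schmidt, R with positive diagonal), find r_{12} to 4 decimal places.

r_{12} = 2.7735

c_1 = (-1, -2, 2, 2); ‖c_1‖ = 3.6056, so e_1 = (-0.2774, -0.5547, 0.5547, 0.5547).
r_{12} = e_1·c_2 = 2.7735.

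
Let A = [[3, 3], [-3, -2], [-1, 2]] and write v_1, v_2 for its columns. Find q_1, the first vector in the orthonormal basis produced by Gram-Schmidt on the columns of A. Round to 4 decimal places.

q_1 = (0.6882, -0.6882, -0.2294)

q_1 = v_1/‖v_1‖ = (3, -3, -1)/4.3589 = (0.6882, -0.6882, -0.2294).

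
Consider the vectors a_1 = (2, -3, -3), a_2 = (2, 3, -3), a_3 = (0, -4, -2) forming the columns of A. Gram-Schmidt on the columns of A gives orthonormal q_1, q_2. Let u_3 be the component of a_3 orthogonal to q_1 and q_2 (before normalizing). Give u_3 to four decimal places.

u_3 = (-0.9231, 0.0000, -0.6154)

a_1 = (2, -3, -3); ‖a_1‖ = 4.6904, so q_1 = (0.4264, -0.6396, -0.6396).
q_1·a_2 = 0.4264·2 + (-0.6396)·3 + (-0.6396)·(-3) = 0.8528.
u_2 = a_2 − 0.8528·q_1 = (1.6364, 3.5455, -2.4545).
‖u_2‖ = 4.6122, so q_2 = (0.3548, 0.7687, -0.5322).
q_1·a_3 = 0.4264·0 + (-0.6396)·(-4) + (-0.6396)·(-2) = 3.8376; q_2·a_3 = 0.3548·0 + 0.7687·(-4) + (-0.5322)·(-2) = -2.0105.
u_3 = a_3 − 3.8376·q_1 + 2.0105·q_2 = (-0.9231, 0.0000, -0.6154).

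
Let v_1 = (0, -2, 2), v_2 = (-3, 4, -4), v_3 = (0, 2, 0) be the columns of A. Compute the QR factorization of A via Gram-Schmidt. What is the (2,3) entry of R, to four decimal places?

v_1 = (0, -2, 2); ‖v_1‖ = 2.8284, so e_1 = (0.0000, -0.7071, 0.7071).
e_1·v_2 = 0.0000·(-3) + (-0.7071)·4 + 0.7071·(-4) = -5.6569.
u_2 = v_2 + 5.6569·e_1 = (-3.0000, 0.0000, 0.0000).
‖u_2‖ = 3.0000, so e_2 = (-1.0000, 0.0000, 0.0000).
r_{23} = e_2·v_3 = 0.0000.

r_{23} = 0.0000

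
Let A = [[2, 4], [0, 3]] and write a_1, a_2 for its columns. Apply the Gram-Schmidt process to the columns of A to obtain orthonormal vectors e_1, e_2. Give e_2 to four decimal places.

a_1 = (2, 0); ‖a_1‖ = 2.0000, so e_1 = (1.0000, 0.0000).
e_1·a_2 = 1.0000·4 + 0.0000·3 = 4.0000.
u_2 = a_2 − 4.0000·e_1 = (0.0000, 3.0000).
‖u_2‖ = 3.0000, so e_2 = (0.0000, 1.0000).

e_2 = (0.0000, 1.0000)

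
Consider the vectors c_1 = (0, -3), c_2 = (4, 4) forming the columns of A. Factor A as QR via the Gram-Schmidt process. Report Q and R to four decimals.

c_1 = (0, -3); ‖c_1‖ = 3.0000, so e_1 = (0.0000, -1.0000).
e_1·c_2 = 0.0000·4 + (-1.0000)·4 = -4.0000.
u_2 = c_2 + 4.0000·e_1 = (4.0000, 0.0000).
‖u_2‖ = 4.0000, so e_2 = (1.0000, 0.0000).

Q = [[0.0000, 1.0000], [-1.0000, 0.0000]], R = [[3.0000, -4.0000], [0.0000, 4.0000]]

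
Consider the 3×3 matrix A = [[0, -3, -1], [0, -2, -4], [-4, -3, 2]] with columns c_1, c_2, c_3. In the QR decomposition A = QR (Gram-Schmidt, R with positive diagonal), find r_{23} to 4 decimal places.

r_{23} = 3.0509

e_1 = c_1/‖c_1‖ = (0, 0, -4)/4.0000 = (0.0000, 0.0000, -1.0000).
r_{12} = e_1·c_2 = 3.0000.
u_2 = c_2 − 3.0000·e_1 = (-3.0000, -2.0000, 0.0000).
‖u_2‖ = 3.6056, so e_2 = (-0.8321, -0.5547, 0.0000).
r_{23} = e_2·c_3 = 3.0509.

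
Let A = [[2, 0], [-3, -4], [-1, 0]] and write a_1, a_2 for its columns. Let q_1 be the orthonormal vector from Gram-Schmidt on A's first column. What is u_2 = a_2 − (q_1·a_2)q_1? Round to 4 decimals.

q_1 = a_1/‖a_1‖ = (2, -3, -1)/3.7417 = (0.5345, -0.8018, -0.2673).
r_{12} = q_1·a_2 = 3.2071.
u_2 = a_2 − 3.2071·q_1 = (-1.7143, -1.4286, 0.8571).

u_2 = (-1.7143, -1.4286, 0.8571)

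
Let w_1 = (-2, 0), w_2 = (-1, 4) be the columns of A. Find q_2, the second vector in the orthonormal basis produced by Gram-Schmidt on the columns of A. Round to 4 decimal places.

q_1 = w_1/‖w_1‖ = (-2, 0)/2.0000 = (-1.0000, 0.0000).
r_{12} = q_1·w_2 = 1.0000.
u_2 = w_2 − 1.0000·q_1 = (0.0000, 4.0000).
‖u_2‖ = 4.0000, so q_2 = (0.0000, 1.0000).

q_2 = (0.0000, 1.0000)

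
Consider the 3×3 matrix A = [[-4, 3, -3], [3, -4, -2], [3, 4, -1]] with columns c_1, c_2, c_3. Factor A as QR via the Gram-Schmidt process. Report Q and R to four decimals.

c_1 = (-4, 3, 3); ‖c_1‖ = 5.8310, so e_1 = (-0.6860, 0.5145, 0.5145).
e_1·c_2 = (-0.6860)·3 + 0.5145·(-4) + 0.5145·4 = -2.0580.
u_2 = c_2 + 2.0580·e_1 = (1.5882, -2.9412, 5.0588).
‖u_2‖ = 6.0634, so e_2 = (0.2619, -0.4851, 0.8343).
e_1·c_3 = (-0.6860)·(-3) + 0.5145·(-2) + 0.5145·(-1) = 0.5145; e_2·c_3 = 0.2619·(-3) + (-0.4851)·(-2) + 0.8343·(-1) = -0.6500.
u_3 = c_3 − 0.5145·e_1 + 0.6500·e_2 = (-2.4768, -2.5800, -0.7224).
‖u_3‖ = 3.6487, so e_3 = (-0.6788, -0.7071, -0.1980).

Q = [[-0.6860, 0.2619, -0.6788], [0.5145, -0.4851, -0.7071], [0.5145, 0.8343, -0.1980]], R = [[5.8310, -2.0580, 0.5145], [0.0000, 6.0634, -0.6500], [0.0000, 0.0000, 3.6487]]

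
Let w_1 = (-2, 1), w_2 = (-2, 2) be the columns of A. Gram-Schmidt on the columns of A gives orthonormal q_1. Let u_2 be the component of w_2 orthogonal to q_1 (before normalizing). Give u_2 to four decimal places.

w_1 = (-2, 1); ‖w_1‖ = 2.2361, so q_1 = (-0.8944, 0.4472).
q_1·w_2 = (-0.8944)·(-2) + 0.4472·2 = 2.6833.
u_2 = w_2 − 2.6833·q_1 = (0.4000, 0.8000).

u_2 = (0.4000, 0.8000)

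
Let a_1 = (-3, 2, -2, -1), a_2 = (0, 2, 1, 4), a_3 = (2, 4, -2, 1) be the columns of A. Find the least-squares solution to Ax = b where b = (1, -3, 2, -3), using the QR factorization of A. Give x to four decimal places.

a_1 = (-3, 2, -2, -1); ‖a_1‖ = 4.2426, so e_1 = (-0.7071, 0.4714, -0.4714, -0.2357).
e_1·a_2 = (-0.7071)·0 + 0.4714·2 + (-0.4714)·1 + (-0.2357)·4 = -0.4714.
u_2 = a_2 + 0.4714·e_1 = (-0.3333, 2.2222, 0.7778, 3.8889).
‖u_2‖ = 4.5583, so e_2 = (-0.0731, 0.4875, 0.1706, 0.8532).
e_1·a_3 = (-0.7071)·2 + 0.4714·4 + (-0.4714)·(-2) + (-0.2357)·1 = 1.1785; e_2·a_3 = (-0.0731)·2 + 0.4875·4 + 0.1706·(-2) + 0.8532·1 = 2.3157.
u_3 = a_3 − 1.1785·e_1 − 2.3157·e_2 = (3.0027, 2.3155, -1.8396, -0.6979).
‖u_3‖ = 4.2718, so e_3 = (0.7029, 0.5420, -0.4306, -0.1634).
Qᵀb = (-2.3570, -3.7539, -1.2944).
Back-substitute: x_3 = -1.2944/4.2718 = -0.3030.
x_2 = (-3.7539 − 2.3157·(-0.3030))/4.5583 = -0.6696.
x_1 = (-2.3570 + 0.4714·(-0.6696) − 1.1785·(-0.3030))/4.2426 = -0.5458.

x = (-0.5458, -0.6696, -0.3030)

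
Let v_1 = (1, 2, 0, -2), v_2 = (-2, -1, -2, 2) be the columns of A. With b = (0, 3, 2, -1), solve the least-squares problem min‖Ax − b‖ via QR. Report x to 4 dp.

v_1 = (1, 2, 0, -2); ‖v_1‖ = 3.0000, so q_1 = (0.3333, 0.6667, 0.0000, -0.6667).
q_1·v_2 = 0.3333·(-2) + 0.6667·(-1) + 0.0000·(-2) + (-0.6667)·2 = -2.6667.
u_2 = v_2 + 2.6667·q_1 = (-1.1111, 0.7778, -2.0000, 0.2222).
‖u_2‖ = 2.4267, so q_2 = (-0.4579, 0.3205, -0.8242, 0.0916).
Qᵀb = (2.6667, -0.7784).
Back-substitute: x_2 = -0.7784/2.4267 = -0.3208.
x_1 = (2.6667 + 2.6667·(-0.3208))/3.0000 = 0.6038.

x = (0.6038, -0.3208)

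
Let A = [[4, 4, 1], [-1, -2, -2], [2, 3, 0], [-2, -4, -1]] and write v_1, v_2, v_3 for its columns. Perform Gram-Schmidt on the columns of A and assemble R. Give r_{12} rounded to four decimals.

q_1 = v_1/‖v_1‖ = (4, -1, 2, -2)/5.0000 = (0.8000, -0.2000, 0.4000, -0.4000).
r_{12} = q_1·v_2 = 6.4000.

r_{12} = 6.4000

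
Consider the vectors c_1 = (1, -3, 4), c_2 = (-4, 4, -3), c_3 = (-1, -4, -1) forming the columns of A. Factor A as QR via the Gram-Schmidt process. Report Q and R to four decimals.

q_1 = c_1/‖c_1‖ = (1, -3, 4)/5.0990 = (0.1961, -0.5883, 0.7845).
r_{12} = q_1·c_2 = -5.4913.
u_2 = c_2 + 5.4913·q_1 = (-2.9231, 0.7692, 1.3077).
‖u_2‖ = 3.2933, so q_2 = (-0.8876, 0.2336, 0.3971).
r_{13} = q_1·c_3 = 1.3728; r_{23} = q_2·c_3 = -0.4438.
u_3 = c_3 − 1.3728·q_1 + 0.4438·q_2 = (-1.6631, -3.0887, -1.9007).
‖u_3‖ = 3.9898, so q_3 = (-0.4168, -0.7741, -0.4764).

Q = [[0.1961, -0.8876, -0.4168], [-0.5883, 0.2336, -0.7741], [0.7845, 0.3971, -0.4764]], R = [[5.0990, -5.4913, 1.3728], [0.0000, 3.2933, -0.4438], [0.0000, 0.0000, 3.9898]]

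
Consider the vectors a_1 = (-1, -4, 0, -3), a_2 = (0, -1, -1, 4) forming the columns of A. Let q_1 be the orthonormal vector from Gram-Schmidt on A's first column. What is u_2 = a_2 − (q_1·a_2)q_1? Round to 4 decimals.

q_1 = a_1/‖a_1‖ = (-1, -4, 0, -3)/5.0990 = (-0.1961, -0.7845, 0.0000, -0.5883).
r_{12} = q_1·a_2 = -1.5689.
u_2 = a_2 + 1.5689·q_1 = (-0.3077, -2.2308, -1.0000, 3.0769).

u_2 = (-0.3077, -2.2308, -1.0000, 3.0769)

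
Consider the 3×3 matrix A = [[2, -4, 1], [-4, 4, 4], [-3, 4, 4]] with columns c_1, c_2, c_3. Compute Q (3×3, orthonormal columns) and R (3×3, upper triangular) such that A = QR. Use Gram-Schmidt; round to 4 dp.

Q = [[0.3714, -0.8339, 0.4082], [-0.7428, -0.5307, -0.4082], [-0.5571, 0.1516, 0.8165]], R = [[5.3852, -6.6850, -4.8281], [0.0000, 1.8194, -2.3501], [0.0000, 0.0000, 2.0412]]

c_1 = (2, -4, -3); ‖c_1‖ = 5.3852, so e_1 = (0.3714, -0.7428, -0.5571).
e_1·c_2 = 0.3714·(-4) + (-0.7428)·4 + (-0.5571)·4 = -6.6850.
u_2 = c_2 + 6.6850·e_1 = (-1.5172, -0.9655, 0.2759).
‖u_2‖ = 1.8194, so e_2 = (-0.8339, -0.5307, 0.1516).
e_1·c_3 = 0.3714·1 + (-0.7428)·4 + (-0.5571)·4 = -4.8281; e_2·c_3 = (-0.8339)·1 + (-0.5307)·4 + 0.1516·4 = -2.3501.
u_3 = c_3 + 4.8281·e_1 + 2.3501·e_2 = (0.8333, -0.8333, 1.6667).
‖u_3‖ = 2.0412, so e_3 = (0.4082, -0.4082, 0.8165).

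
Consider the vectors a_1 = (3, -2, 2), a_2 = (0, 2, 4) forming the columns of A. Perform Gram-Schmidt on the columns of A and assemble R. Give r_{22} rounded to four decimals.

e_1 = a_1/‖a_1‖ = (3, -2, 2)/4.1231 = (0.7276, -0.4851, 0.4851).
r_{12} = e_1·a_2 = 0.9701.
u_2 = a_2 − 0.9701·e_1 = (-0.7059, 2.4706, 3.5294).
r_{22} = ‖u_2‖ = 4.3656.

r_{22} = 4.3656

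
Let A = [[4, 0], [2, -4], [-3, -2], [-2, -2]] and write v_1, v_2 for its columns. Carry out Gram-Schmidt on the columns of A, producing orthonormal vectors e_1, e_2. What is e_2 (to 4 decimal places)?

e_2 = (-0.0496, -0.8434, -0.3721, -0.3845)

v_1 = (4, 2, -3, -2); ‖v_1‖ = 5.7446, so e_1 = (0.6963, 0.3482, -0.5222, -0.3482).
e_1·v_2 = 0.6963·0 + 0.3482·(-4) + (-0.5222)·(-2) + (-0.3482)·(-2) = 0.3482.
u_2 = v_2 − 0.3482·e_1 = (-0.2424, -4.1212, -1.8182, -1.8788).
‖u_2‖ = 4.8866, so e_2 = (-0.0496, -0.8434, -0.3721, -0.3845).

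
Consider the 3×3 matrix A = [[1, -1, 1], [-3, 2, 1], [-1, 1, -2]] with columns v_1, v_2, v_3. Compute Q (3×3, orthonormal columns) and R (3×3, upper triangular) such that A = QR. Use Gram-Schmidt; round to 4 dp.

v_1 = (1, -3, -1); ‖v_1‖ = 3.3166, so q_1 = (0.3015, -0.9045, -0.3015).
q_1·v_2 = 0.3015·(-1) + (-0.9045)·2 + (-0.3015)·1 = -2.4121.
u_2 = v_2 + 2.4121·q_1 = (-0.2727, -0.1818, 0.2727).
‖u_2‖ = 0.4264, so q_2 = (-0.6396, -0.4264, 0.6396).
q_1·v_3 = 0.3015·1 + (-0.9045)·1 + (-0.3015)·(-2) = 0.0000; q_2·v_3 = (-0.6396)·1 + (-0.4264)·1 + 0.6396·(-2) = -2.3452.
u_3 = v_3 + 0.0000·q_1 + 2.3452·q_2 = (-0.5000, 0.0000, -0.5000).
‖u_3‖ = 0.7071, so q_3 = (-0.7071, 0.0000, -0.7071).

Q = [[0.3015, -0.6396, -0.7071], [-0.9045, -0.4264, 0.0000], [-0.3015, 0.6396, -0.7071]], R = [[3.3166, -2.4121, 0.0000], [0.0000, 0.4264, -2.3452], [0.0000, 0.0000, 0.7071]]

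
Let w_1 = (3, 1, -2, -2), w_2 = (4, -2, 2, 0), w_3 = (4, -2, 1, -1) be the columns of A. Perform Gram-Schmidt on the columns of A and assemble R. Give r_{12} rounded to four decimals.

w_1 = (3, 1, -2, -2); ‖w_1‖ = 4.2426, so q_1 = (0.7071, 0.2357, -0.4714, -0.4714).
r_{12} = q_1·w_2 = 1.4142.

r_{12} = 1.4142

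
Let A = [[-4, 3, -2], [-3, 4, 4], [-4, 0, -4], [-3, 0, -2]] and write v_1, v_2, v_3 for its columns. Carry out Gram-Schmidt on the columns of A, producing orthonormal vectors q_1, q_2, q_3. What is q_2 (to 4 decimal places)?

q_1 = v_1/‖v_1‖ = (-4, -3, -4, -3)/7.0711 = (-0.5657, -0.4243, -0.5657, -0.4243).
r_{12} = q_1·v_2 = -3.3941.
u_2 = v_2 + 3.3941·q_1 = (1.0800, 2.5600, -1.9200, -1.4400).
‖u_2‖ = 3.6715, so q_2 = (0.2942, 0.6973, -0.5229, -0.3922).

q_2 = (0.2942, 0.6973, -0.5229, -0.3922)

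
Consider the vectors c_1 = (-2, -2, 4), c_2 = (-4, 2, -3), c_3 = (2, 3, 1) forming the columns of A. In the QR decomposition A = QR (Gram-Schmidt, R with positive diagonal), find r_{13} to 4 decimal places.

r_{13} = -1.2247

q_1 = c_1/‖c_1‖ = (-2, -2, 4)/4.8990 = (-0.4082, -0.4082, 0.8165).
r_{13} = q_1·c_3 = -1.2247.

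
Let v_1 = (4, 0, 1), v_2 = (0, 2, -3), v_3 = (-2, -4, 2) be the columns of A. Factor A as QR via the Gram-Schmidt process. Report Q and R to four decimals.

Q = [[0.9701, 0.1999, 0.1374], [0.0000, 0.5664, -0.8242], [0.2425, -0.7996, -0.5494]], R = [[4.1231, -0.7276, -1.4552], [0.0000, 3.5314, -4.2643], [0.0000, 0.0000, 1.9230]]

v_1 = (4, 0, 1); ‖v_1‖ = 4.1231, so q_1 = (0.9701, 0.0000, 0.2425).
q_1·v_2 = 0.9701·0 + 0.0000·2 + 0.2425·(-3) = -0.7276.
u_2 = v_2 + 0.7276·q_1 = (0.7059, 2.0000, -2.8235).
‖u_2‖ = 3.5314, so q_2 = (0.1999, 0.5664, -0.7996).
q_1·v_3 = 0.9701·(-2) + 0.0000·(-4) + 0.2425·2 = -1.4552; q_2·v_3 = 0.1999·(-2) + 0.5664·(-4) + (-0.7996)·2 = -4.2643.
u_3 = v_3 + 1.4552·q_1 + 4.2643·q_2 = (0.2642, -1.5849, -1.0566).
‖u_3‖ = 1.9230, so q_3 = (0.1374, -0.8242, -0.5494).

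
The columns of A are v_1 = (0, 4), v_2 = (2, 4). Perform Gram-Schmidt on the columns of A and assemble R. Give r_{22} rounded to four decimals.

v_1 = (0, 4); ‖v_1‖ = 4.0000, so e_1 = (0.0000, 1.0000).
e_1·v_2 = 0.0000·2 + 1.0000·4 = 4.0000.
u_2 = v_2 − 4.0000·e_1 = (2.0000, 0.0000).
r_{22} = ‖u_2‖ = 2.0000.

r_{22} = 2.0000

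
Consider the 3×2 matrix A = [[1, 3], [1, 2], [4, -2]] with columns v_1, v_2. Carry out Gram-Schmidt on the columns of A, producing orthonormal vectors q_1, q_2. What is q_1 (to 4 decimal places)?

q_1 = (0.2357, 0.2357, 0.9428)

v_1 = (1, 1, 4); ‖v_1‖ = 4.2426, so q_1 = (0.2357, 0.2357, 0.9428).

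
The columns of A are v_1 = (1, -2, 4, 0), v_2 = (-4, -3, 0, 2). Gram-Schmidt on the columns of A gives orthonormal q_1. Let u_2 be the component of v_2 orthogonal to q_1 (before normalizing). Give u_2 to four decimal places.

v_1 = (1, -2, 4, 0); ‖v_1‖ = 4.5826, so q_1 = (0.2182, -0.4364, 0.8729, 0.0000).
q_1·v_2 = 0.2182·(-4) + (-0.4364)·(-3) + 0.8729·0 + 0.0000·2 = 0.4364.
u_2 = v_2 − 0.4364·q_1 = (-4.0952, -2.8095, -0.3810, 2.0000).

u_2 = (-4.0952, -2.8095, -0.3810, 2.0000)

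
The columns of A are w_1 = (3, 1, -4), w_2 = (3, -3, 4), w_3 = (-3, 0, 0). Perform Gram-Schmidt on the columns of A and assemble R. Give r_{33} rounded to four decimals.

r_{33} = 0.8571

e_1 = w_1/‖w_1‖ = (3, 1, -4)/5.0990 = (0.5883, 0.1961, -0.7845).
r_{12} = e_1·w_2 = -1.9612.
u_2 = w_2 + 1.9612·e_1 = (4.1538, -2.6154, 2.4615).
‖u_2‖ = 5.4913, so e_2 = (0.7564, -0.4763, 0.4483).
r_{13} = e_1·w_3 = -1.7650; r_{23} = e_2·w_3 = -2.2693.
u_3 = w_3 + 1.7650·e_1 + 2.2693·e_2 = (-0.2449, -0.7347, -0.3673).
r_{33} = ‖u_3‖ = 0.8571.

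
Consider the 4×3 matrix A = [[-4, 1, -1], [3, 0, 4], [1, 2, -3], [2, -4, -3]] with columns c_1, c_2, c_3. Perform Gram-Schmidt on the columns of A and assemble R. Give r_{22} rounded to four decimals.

r_{22} = 4.2032

c_1 = (-4, 3, 1, 2); ‖c_1‖ = 5.4772, so e_1 = (-0.7303, 0.5477, 0.1826, 0.3651).
e_1·c_2 = (-0.7303)·1 + 0.5477·0 + 0.1826·2 + 0.3651·(-4) = -1.8257.
u_2 = c_2 + 1.8257·e_1 = (-0.3333, 1.0000, 2.3333, -3.3333).
r_{22} = ‖u_2‖ = 4.2032.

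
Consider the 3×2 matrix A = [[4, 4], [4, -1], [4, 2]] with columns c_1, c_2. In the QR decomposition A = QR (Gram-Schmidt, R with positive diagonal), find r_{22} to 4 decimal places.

r_{22} = 3.5590

c_1 = (4, 4, 4); ‖c_1‖ = 6.9282, so q_1 = (0.5774, 0.5774, 0.5774).
q_1·c_2 = 0.5774·4 + 0.5774·(-1) + 0.5774·2 = 2.8868.
u_2 = c_2 − 2.8868·q_1 = (2.3333, -2.6667, 0.3333).
r_{22} = ‖u_2‖ = 3.5590.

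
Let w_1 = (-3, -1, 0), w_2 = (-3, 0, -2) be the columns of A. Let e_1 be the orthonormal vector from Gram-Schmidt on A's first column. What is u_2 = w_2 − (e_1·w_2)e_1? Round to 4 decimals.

u_2 = (-0.3000, 0.9000, -2.0000)

w_1 = (-3, -1, 0); ‖w_1‖ = 3.1623, so e_1 = (-0.9487, -0.3162, 0.0000).
e_1·w_2 = (-0.9487)·(-3) + (-0.3162)·0 + 0.0000·(-2) = 2.8460.
u_2 = w_2 − 2.8460·e_1 = (-0.3000, 0.9000, -2.0000).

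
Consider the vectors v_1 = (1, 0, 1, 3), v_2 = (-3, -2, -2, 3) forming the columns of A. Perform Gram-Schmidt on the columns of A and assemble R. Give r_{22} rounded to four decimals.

r_{22} = 4.9543

q_1 = v_1/‖v_1‖ = (1, 0, 1, 3)/3.3166 = (0.3015, 0.0000, 0.3015, 0.9045).
r_{12} = q_1·v_2 = 1.2060.
u_2 = v_2 − 1.2060·q_1 = (-3.3636, -2.0000, -2.3636, 1.9091).
r_{22} = ‖u_2‖ = 4.9543.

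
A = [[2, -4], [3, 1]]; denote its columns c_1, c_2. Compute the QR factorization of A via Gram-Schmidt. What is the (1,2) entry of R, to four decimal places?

c_1 = (2, 3); ‖c_1‖ = 3.6056, so e_1 = (0.5547, 0.8321).
r_{12} = e_1·c_2 = -1.3868.

r_{12} = -1.3868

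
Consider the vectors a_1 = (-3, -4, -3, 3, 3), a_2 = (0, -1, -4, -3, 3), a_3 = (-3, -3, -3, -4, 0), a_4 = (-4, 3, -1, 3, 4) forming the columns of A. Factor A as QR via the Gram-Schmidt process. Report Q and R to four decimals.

a_1 = (-3, -4, -3, 3, 3); ‖a_1‖ = 7.2111, so q_1 = (-0.4160, -0.5547, -0.4160, 0.4160, 0.4160).
q_1·a_2 = (-0.4160)·0 + (-0.5547)·(-1) + (-0.4160)·(-4) + 0.4160·(-3) + 0.4160·3 = 2.2188.
u_2 = a_2 − 2.2188·q_1 = (0.9231, 0.2308, -3.0769, -3.9231, 2.0769).
‖u_2‖ = 5.4842, so q_2 = (0.1683, 0.0421, -0.5610, -0.7153, 0.3787).
q_1·a_3 = (-0.4160)·(-3) + (-0.5547)·(-3) + (-0.4160)·(-3) + 0.4160·(-4) + 0.4160·0 = 2.4962; q_2·a_3 = 0.1683·(-3) + 0.0421·(-3) + (-0.5610)·(-3) + (-0.7153)·(-4) + 0.3787·0 = 3.9133.
u_3 = a_3 − 2.4962·q_1 − 3.9133·q_2 = (-2.6202, -1.7801, 0.2340, -2.2391, -2.5205).
‖u_3‖ = 4.6320, so q_3 = (-0.5657, -0.3843, 0.0505, -0.4834, -0.5441).
q_1·a_4 = (-0.4160)·(-4) + (-0.5547)·3 + (-0.4160)·(-1) + 0.4160·3 + 0.4160·4 = 3.3282; q_2·a_4 = 0.1683·(-4) + 0.0421·3 + (-0.5610)·(-1) + (-0.7153)·3 + 0.3787·4 = -0.6172; q_3·a_4 = (-0.5657)·(-4) + (-0.3843)·3 + 0.0505·(-1) + (-0.4834)·3 + (-0.5441)·4 = -2.5675.
u_4 = a_4 − 3.3282·q_1 + 0.6172·q_2 + 2.5675·q_3 = (-3.9639, 3.8854, 0.1681, -0.0672, 1.4520).
‖u_4‖ = 5.7402, so q_4 = (-0.6905, 0.6769, 0.0293, -0.0117, 0.2530).

Q = [[-0.4160, 0.1683, -0.5657, -0.6905], [-0.5547, 0.0421, -0.3843, 0.6769], [-0.4160, -0.5610, 0.0505, 0.0293], [0.4160, -0.7153, -0.4834, -0.0117], [0.4160, 0.3787, -0.5441, 0.2530]], R = [[7.2111, 2.2188, 2.4962, 3.3282], [0.0000, 5.4842, 3.9133, -0.6172], [0.0000, 0.0000, 4.6320, -2.5675], [0.0000, 0.0000, 0.0000, 5.7402]]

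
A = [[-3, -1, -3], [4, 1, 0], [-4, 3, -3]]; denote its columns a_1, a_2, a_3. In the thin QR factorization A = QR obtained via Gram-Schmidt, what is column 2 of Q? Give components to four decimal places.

e_2 = (-0.4237, 0.4616, 0.7794)

e_1 = a_1/‖a_1‖ = (-3, 4, -4)/6.4031 = (-0.4685, 0.6247, -0.6247).
r_{12} = e_1·a_2 = -0.7809.
u_2 = a_2 + 0.7809·e_1 = (-1.3659, 1.4878, 2.5122).
‖u_2‖ = 3.2234, so e_2 = (-0.4237, 0.4616, 0.7794).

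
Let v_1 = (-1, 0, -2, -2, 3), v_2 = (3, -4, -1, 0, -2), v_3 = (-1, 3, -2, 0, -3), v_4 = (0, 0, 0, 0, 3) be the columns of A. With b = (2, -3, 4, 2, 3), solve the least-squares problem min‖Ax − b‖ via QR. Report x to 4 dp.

v_1 = (-1, 0, -2, -2, 3); ‖v_1‖ = 4.2426, so q_1 = (-0.2357, 0.0000, -0.4714, -0.4714, 0.7071).
q_1·v_2 = (-0.2357)·3 + 0.0000·(-4) + (-0.4714)·(-1) + (-0.4714)·0 + 0.7071·(-2) = -1.6499.
u_2 = v_2 + 1.6499·q_1 = (2.6111, -4.0000, -1.7778, -0.7778, -0.8333).
‖u_2‖ = 5.2228, so q_2 = (0.4999, -0.7659, -0.3404, -0.1489, -0.1596).
q_1·v_3 = (-0.2357)·(-1) + 0.0000·3 + (-0.4714)·(-2) + (-0.4714)·0 + 0.7071·(-3) = -0.9428; q_2·v_3 = 0.4999·(-1) + (-0.7659)·3 + (-0.3404)·(-2) + (-0.1489)·0 + (-0.1596)·(-3) = -1.6381.
u_3 = v_3 + 0.9428·q_1 + 1.6381·q_2 = (-0.4033, 1.7454, -3.0020, -0.6884, -2.5947).
‖u_3‖ = 4.4077, so q_3 = (-0.0915, 0.3960, -0.6811, -0.1562, -0.5887).
q_1·v_4 = (-0.2357)·0 + 0.0000·0 + (-0.4714)·0 + (-0.4714)·0 + 0.7071·3 = 2.1213; q_2·v_4 = 0.4999·0 + (-0.7659)·0 + (-0.3404)·0 + (-0.1489)·0 + (-0.1596)·3 = -0.4787; q_3·v_4 = (-0.0915)·0 + 0.3960·0 + (-0.6811)·0 + (-0.1562)·0 + (-0.5887)·3 = -1.7660.
u_4 = v_4 − 2.1213·q_1 + 0.4787·q_2 + 1.7660·q_3 = (0.5777, 0.3327, -0.3658, 0.6529, 0.3840).
‖u_4‖ = 1.0733, so q_4 = (0.5383, 0.3100, -0.3408, 0.6083, 0.3578).
Qᵀb = (-1.1785, 1.1594, -6.1737, 1.0733).
Back-substitute: x_4 = 1.0733/1.0733 = 1.0000.
x_3 = (-6.1737 + 1.7660·1.0000)/4.4077 = -1.0000.
x_2 = (1.1594 + 1.6381·(-1.0000) + 0.4787·1.0000)/5.2228 = 0.0000.
x_1 = (-1.1785 + 1.6499·0.0000 + 0.9428·(-1.0000) − 2.1213·1.0000)/4.2426 = -1.0000.

x = (-1.0000, 0.0000, -1.0000, 1.0000)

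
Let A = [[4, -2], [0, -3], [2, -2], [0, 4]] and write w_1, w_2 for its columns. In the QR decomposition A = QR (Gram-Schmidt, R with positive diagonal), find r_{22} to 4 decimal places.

w_1 = (4, 0, 2, 0); ‖w_1‖ = 4.4721, so q_1 = (0.8944, 0.0000, 0.4472, 0.0000).
q_1·w_2 = 0.8944·(-2) + 0.0000·(-3) + 0.4472·(-2) + 0.0000·4 = -2.6833.
u_2 = w_2 + 2.6833·q_1 = (0.4000, -3.0000, -0.8000, 4.0000).
r_{22} = ‖u_2‖ = 5.0794.

r_{22} = 5.0794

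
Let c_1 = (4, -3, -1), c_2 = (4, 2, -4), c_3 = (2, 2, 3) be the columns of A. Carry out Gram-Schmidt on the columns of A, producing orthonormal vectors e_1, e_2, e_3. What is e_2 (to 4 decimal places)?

c_1 = (4, -3, -1); ‖c_1‖ = 5.0990, so e_1 = (0.7845, -0.5883, -0.1961).
e_1·c_2 = 0.7845·4 + (-0.5883)·2 + (-0.1961)·(-4) = 2.7456.
u_2 = c_2 − 2.7456·e_1 = (1.8462, 3.6154, -3.4615).
‖u_2‖ = 5.3349, so e_2 = (0.3460, 0.6777, -0.6488).

e_2 = (0.3460, 0.6777, -0.6488)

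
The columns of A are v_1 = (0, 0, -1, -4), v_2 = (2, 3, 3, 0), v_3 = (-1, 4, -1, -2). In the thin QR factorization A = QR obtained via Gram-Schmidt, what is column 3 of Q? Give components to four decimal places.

v_1 = (0, 0, -1, -4); ‖v_1‖ = 4.1231, so q_1 = (0.0000, 0.0000, -0.2425, -0.9701).
q_1·v_2 = 0.0000·2 + 0.0000·3 + (-0.2425)·3 + (-0.9701)·0 = -0.7276.
u_2 = v_2 + 0.7276·q_1 = (2.0000, 3.0000, 2.8235, -0.7059).
‖u_2‖ = 4.6336, so q_2 = (0.4316, 0.6474, 0.6094, -0.1523).
q_1·v_3 = 0.0000·(-1) + 0.0000·4 + (-0.2425)·(-1) + (-0.9701)·(-2) = 2.1828; q_2·v_3 = 0.4316·(-1) + 0.6474·4 + 0.6094·(-1) + (-0.1523)·(-2) = 1.8535.
u_3 = v_3 − 2.1828·q_1 − 1.8535·q_2 = (-1.8000, 2.8000, -1.6000, 0.4000).
‖u_3‖ = 3.7148, so q_3 = (-0.4845, 0.7537, -0.4307, 0.1077).

q_3 = (-0.4845, 0.7537, -0.4307, 0.1077)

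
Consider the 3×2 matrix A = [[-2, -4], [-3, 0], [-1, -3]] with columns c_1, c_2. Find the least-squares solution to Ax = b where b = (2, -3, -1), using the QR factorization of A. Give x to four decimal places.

c_1 = (-2, -3, -1); ‖c_1‖ = 3.7417, so q_1 = (-0.5345, -0.8018, -0.2673).
q_1·c_2 = (-0.5345)·(-4) + (-0.8018)·0 + (-0.2673)·(-3) = 2.9399.
u_2 = c_2 − 2.9399·q_1 = (-2.4286, 2.3571, -2.2143).
‖u_2‖ = 4.0444, so q_2 = (-0.6005, 0.5828, -0.5475).
Qᵀb = (1.6036, -2.4019).
Back-substitute: x_2 = -2.4019/4.0444 = -0.5939.
x_1 = (1.6036 − 2.9399·(-0.5939))/3.7417 = 0.8952.

x = (0.8952, -0.5939)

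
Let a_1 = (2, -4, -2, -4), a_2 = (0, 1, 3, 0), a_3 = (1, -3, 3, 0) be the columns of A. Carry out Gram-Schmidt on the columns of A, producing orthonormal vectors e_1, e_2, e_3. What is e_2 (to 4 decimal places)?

a_1 = (2, -4, -2, -4); ‖a_1‖ = 6.3246, so e_1 = (0.3162, -0.6325, -0.3162, -0.6325).
e_1·a_2 = 0.3162·0 + (-0.6325)·1 + (-0.3162)·3 + (-0.6325)·0 = -1.5811.
u_2 = a_2 + 1.5811·e_1 = (0.5000, 0.0000, 2.5000, -1.0000).
‖u_2‖ = 2.7386, so e_2 = (0.1826, 0.0000, 0.9129, -0.3651).

e_2 = (0.1826, 0.0000, 0.9129, -0.3651)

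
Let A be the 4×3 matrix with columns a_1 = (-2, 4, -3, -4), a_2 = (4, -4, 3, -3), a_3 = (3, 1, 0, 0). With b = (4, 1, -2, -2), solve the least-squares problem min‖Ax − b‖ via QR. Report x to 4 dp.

x = (0.3701, 0.2014, 1.2129)

e_1 = a_1/‖a_1‖ = (-2, 4, -3, -4)/6.7082 = (-0.2981, 0.5963, -0.4472, -0.5963).
r_{12} = e_1·a_2 = -3.1305.
u_2 = a_2 + 3.1305·e_1 = (3.0667, -2.1333, 1.6000, -4.8667).
‖u_2‖ = 6.3403, so e_2 = (0.4837, -0.3365, 0.2524, -0.7676).
r_{13} = e_1·a_3 = -0.2981; r_{23} = e_2·a_3 = 1.1146.
u_3 = a_3 + 0.2981·e_1 − 1.1146·e_2 = (2.3720, 1.5528, -0.4146, 0.6777).
‖u_3‖ = 2.9443, so e_3 = (0.8056, 0.5274, -0.1408, 0.2302).
Qᵀb = (1.4907, 2.6287, 3.5712).
Back-substitute: x_3 = 3.5712/2.9443 = 1.2129.
x_2 = (2.6287 − 1.1146·1.2129)/6.3403 = 0.2014.
x_1 = (1.4907 + 3.1305·0.2014 + 0.2981·1.2129)/6.7082 = 0.3701.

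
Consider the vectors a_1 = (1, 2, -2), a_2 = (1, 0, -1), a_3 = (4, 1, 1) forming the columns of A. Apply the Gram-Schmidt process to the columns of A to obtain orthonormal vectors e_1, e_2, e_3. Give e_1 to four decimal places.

a_1 = (1, 2, -2); ‖a_1‖ = 3.0000, so e_1 = (0.3333, 0.6667, -0.6667).

e_1 = (0.3333, 0.6667, -0.6667)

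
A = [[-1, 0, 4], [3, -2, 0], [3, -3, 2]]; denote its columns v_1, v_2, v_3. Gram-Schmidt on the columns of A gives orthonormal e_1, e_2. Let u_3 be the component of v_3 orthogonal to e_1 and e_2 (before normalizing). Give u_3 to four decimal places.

u_3 = (1.0909, 1.0909, -0.7273)

e_1 = v_1/‖v_1‖ = (-1, 3, 3)/4.3589 = (-0.2294, 0.6882, 0.6882).
r_{12} = e_1·v_2 = -3.4412.
u_2 = v_2 + 3.4412·e_1 = (-0.7895, 0.3684, -0.6316).
‖u_2‖ = 1.0761, so e_2 = (-0.7337, 0.3424, -0.5869).
r_{13} = e_1·v_3 = 0.4588; r_{23} = e_2·v_3 = -4.1086.
u_3 = v_3 − 0.4588·e_1 + 4.1086·e_2 = (1.0909, 1.0909, -0.7273).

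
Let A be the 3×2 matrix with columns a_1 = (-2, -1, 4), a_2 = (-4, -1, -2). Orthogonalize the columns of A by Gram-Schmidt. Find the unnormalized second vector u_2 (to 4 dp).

u_2 = (-3.9048, -0.9524, -2.1905)

q_1 = a_1/‖a_1‖ = (-2, -1, 4)/4.5826 = (-0.4364, -0.2182, 0.8729).
r_{12} = q_1·a_2 = 0.2182.
u_2 = a_2 − 0.2182·q_1 = (-3.9048, -0.9524, -2.1905).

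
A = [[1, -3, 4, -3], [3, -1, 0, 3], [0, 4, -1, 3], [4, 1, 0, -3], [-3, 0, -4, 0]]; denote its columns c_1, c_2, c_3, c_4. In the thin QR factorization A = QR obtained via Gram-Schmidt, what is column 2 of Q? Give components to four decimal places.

e_1 = c_1/‖c_1‖ = (1, 3, 0, 4, -3)/5.9161 = (0.1690, 0.5071, 0.0000, 0.6761, -0.5071).
r_{12} = e_1·c_2 = -0.3381.
u_2 = c_2 + 0.3381·e_1 = (-2.9429, -0.8286, 4.0000, 1.2286, -0.1714).
‖u_2‖ = 5.1851, so e_2 = (-0.5676, -0.1598, 0.7714, 0.2369, -0.0331).

e_2 = (-0.5676, -0.1598, 0.7714, 0.2369, -0.0331)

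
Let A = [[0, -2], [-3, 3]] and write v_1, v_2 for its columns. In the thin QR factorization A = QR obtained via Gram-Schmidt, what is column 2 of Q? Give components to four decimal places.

e_2 = (-1.0000, 0.0000)

v_1 = (0, -3); ‖v_1‖ = 3.0000, so e_1 = (0.0000, -1.0000).
e_1·v_2 = 0.0000·(-2) + (-1.0000)·3 = -3.0000.
u_2 = v_2 + 3.0000·e_1 = (-2.0000, 0.0000).
‖u_2‖ = 2.0000, so e_2 = (-1.0000, 0.0000).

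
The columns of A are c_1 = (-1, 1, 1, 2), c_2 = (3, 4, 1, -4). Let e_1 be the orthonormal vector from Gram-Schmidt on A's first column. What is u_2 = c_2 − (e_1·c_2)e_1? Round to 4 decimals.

u_2 = (2.1429, 4.8571, 1.8571, -2.2857)

c_1 = (-1, 1, 1, 2); ‖c_1‖ = 2.6458, so e_1 = (-0.3780, 0.3780, 0.3780, 0.7559).
e_1·c_2 = (-0.3780)·3 + 0.3780·4 + 0.3780·1 + 0.7559·(-4) = -2.2678.
u_2 = c_2 + 2.2678·e_1 = (2.1429, 4.8571, 1.8571, -2.2857).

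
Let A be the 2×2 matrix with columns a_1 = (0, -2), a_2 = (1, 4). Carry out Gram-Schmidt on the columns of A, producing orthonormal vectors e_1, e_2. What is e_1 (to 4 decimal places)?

e_1 = a_1/‖a_1‖ = (0, -2)/2.0000 = (0.0000, -1.0000).

e_1 = (0.0000, -1.0000)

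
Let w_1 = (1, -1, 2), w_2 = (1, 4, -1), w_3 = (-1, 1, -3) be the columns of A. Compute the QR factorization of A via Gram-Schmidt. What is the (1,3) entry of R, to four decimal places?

r_{13} = -3.2660

e_1 = w_1/‖w_1‖ = (1, -1, 2)/2.4495 = (0.4082, -0.4082, 0.8165).
r_{13} = e_1·w_3 = -3.2660.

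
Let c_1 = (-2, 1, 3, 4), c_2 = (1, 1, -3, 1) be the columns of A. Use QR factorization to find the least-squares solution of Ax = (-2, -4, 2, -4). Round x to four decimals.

q_1 = c_1/‖c_1‖ = (-2, 1, 3, 4)/5.4772 = (-0.3651, 0.1826, 0.5477, 0.7303).
r_{12} = q_1·c_2 = -1.0954.
u_2 = c_2 + 1.0954·q_1 = (0.6000, 1.2000, -2.4000, 1.8000).
‖u_2‖ = 3.2863, so q_2 = (0.1826, 0.3651, -0.7303, 0.5477).
Qᵀb = (-1.8257, -5.4772).
Back-substitute: x_2 = -5.4772/3.2863 = -1.6667.
x_1 = (-1.8257 + 1.0954·(-1.6667))/5.4772 = -0.6667.

x = (-0.6667, -1.6667)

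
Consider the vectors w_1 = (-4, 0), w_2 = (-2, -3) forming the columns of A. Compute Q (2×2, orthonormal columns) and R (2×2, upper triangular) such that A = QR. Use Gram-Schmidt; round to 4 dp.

Q = [[-1.0000, 0.0000], [0.0000, -1.0000]], R = [[4.0000, 2.0000], [0.0000, 3.0000]]

e_1 = w_1/‖w_1‖ = (-4, 0)/4.0000 = (-1.0000, 0.0000).
r_{12} = e_1·w_2 = 2.0000.
u_2 = w_2 − 2.0000·e_1 = (0.0000, -3.0000).
‖u_2‖ = 3.0000, so e_2 = (0.0000, -1.0000).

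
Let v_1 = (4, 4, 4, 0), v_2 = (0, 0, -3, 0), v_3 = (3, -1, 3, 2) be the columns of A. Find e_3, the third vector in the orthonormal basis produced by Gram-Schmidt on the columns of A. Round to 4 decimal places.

e_1 = v_1/‖v_1‖ = (4, 4, 4, 0)/6.9282 = (0.5774, 0.5774, 0.5774, 0.0000).
r_{12} = e_1·v_2 = -1.7321.
u_2 = v_2 + 1.7321·e_1 = (1.0000, 1.0000, -2.0000, 0.0000).
‖u_2‖ = 2.4495, so e_2 = (0.4082, 0.4082, -0.8165, 0.0000).
r_{13} = e_1·v_3 = 2.8868; r_{23} = e_2·v_3 = -1.6330.
u_3 = v_3 − 2.8868·e_1 + 1.6330·e_2 = (2.0000, -2.0000, 0.0000, 2.0000).
‖u_3‖ = 3.4641, so e_3 = (0.5774, -0.5774, 0.0000, 0.5774).

e_3 = (0.5774, -0.5774, 0.0000, 0.5774)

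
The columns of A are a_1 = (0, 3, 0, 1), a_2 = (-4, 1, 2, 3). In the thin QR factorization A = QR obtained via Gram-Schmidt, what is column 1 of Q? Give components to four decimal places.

q_1 = (0.0000, 0.9487, 0.0000, 0.3162)

q_1 = a_1/‖a_1‖ = (0, 3, 0, 1)/3.1623 = (0.0000, 0.9487, 0.0000, 0.3162).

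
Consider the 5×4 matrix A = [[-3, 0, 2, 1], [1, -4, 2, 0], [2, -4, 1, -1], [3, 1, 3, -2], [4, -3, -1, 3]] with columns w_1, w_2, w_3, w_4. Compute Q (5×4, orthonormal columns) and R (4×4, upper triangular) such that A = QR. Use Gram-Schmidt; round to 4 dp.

Q = [[-0.4804, -0.2916, 0.4695, 0.5716], [0.1601, -0.6248, 0.3354, -0.0151], [0.3203, -0.5276, 0.1006, -0.4807], [0.4804, 0.4721, 0.7379, 0.0108], [0.6405, -0.1527, -0.3354, 0.6647]], R = [[6.2450, -3.3627, 0.4804, 0.1601], [0.0000, 5.5401, -0.7914, -1.1663], [0.0000, 0.0000, 4.2594, -2.1130], [0.0000, 0.0000, 0.0000, 3.0248]]

q_1 = w_1/‖w_1‖ = (-3, 1, 2, 3, 4)/6.2450 = (-0.4804, 0.1601, 0.3203, 0.4804, 0.6405).
r_{12} = q_1·w_2 = -3.3627.
u_2 = w_2 + 3.3627·q_1 = (-1.6154, -3.4615, -2.9231, 2.6154, -0.8462).
‖u_2‖ = 5.5401, so q_2 = (-0.2916, -0.6248, -0.5276, 0.4721, -0.1527).
r_{13} = q_1·w_3 = 0.4804; r_{23} = q_2·w_3 = -0.7914.
u_3 = w_3 − 0.4804·q_1 + 0.7914·q_2 = (2.0000, 1.4286, 0.4286, 3.1429, -1.4286).
‖u_3‖ = 4.2594, so q_3 = (0.4695, 0.3354, 0.1006, 0.7379, -0.3354).
r_{14} = q_1·w_4 = 0.1601; r_{24} = q_2·w_4 = -1.1663; r_{34} = q_3·w_4 = -2.1130.
u_4 = w_4 − 0.1601·q_1 + 1.1663·q_2 + 2.1130·q_3 = (1.7290, -0.0457, -1.4541, 0.0327, 2.0106).
‖u_4‖ = 3.0248, so q_4 = (0.5716, -0.0151, -0.4807, 0.0108, 0.6647).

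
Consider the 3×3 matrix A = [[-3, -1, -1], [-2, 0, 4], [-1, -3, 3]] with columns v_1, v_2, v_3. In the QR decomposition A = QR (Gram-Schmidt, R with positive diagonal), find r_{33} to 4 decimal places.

q_1 = v_1/‖v_1‖ = (-3, -2, -1)/3.7417 = (-0.8018, -0.5345, -0.2673).
r_{12} = q_1·v_2 = 1.6036.
u_2 = v_2 − 1.6036·q_1 = (0.2857, 0.8571, -2.5714).
‖u_2‖ = 2.7255, so q_2 = (0.1048, 0.3145, -0.9435).
r_{13} = q_1·v_3 = -2.1381; r_{23} = q_2·v_3 = -1.6773.
u_3 = v_3 + 2.1381·q_1 + 1.6773·q_2 = (-2.5385, 3.3846, 0.8462).
r_{33} = ‖u_3‖ = 4.3146.

r_{33} = 4.3146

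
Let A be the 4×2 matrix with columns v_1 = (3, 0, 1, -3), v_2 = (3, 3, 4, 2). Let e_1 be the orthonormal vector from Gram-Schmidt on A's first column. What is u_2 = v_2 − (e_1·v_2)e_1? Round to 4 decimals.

u_2 = (1.8947, 3.0000, 3.6316, 3.1053)

v_1 = (3, 0, 1, -3); ‖v_1‖ = 4.3589, so e_1 = (0.6882, 0.0000, 0.2294, -0.6882).
e_1·v_2 = 0.6882·3 + 0.0000·3 + 0.2294·4 + (-0.6882)·2 = 1.6059.
u_2 = v_2 − 1.6059·e_1 = (1.8947, 3.0000, 3.6316, 3.1053).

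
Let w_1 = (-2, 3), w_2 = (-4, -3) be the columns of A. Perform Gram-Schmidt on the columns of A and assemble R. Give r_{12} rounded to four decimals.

w_1 = (-2, 3); ‖w_1‖ = 3.6056, so e_1 = (-0.5547, 0.8321).
r_{12} = e_1·w_2 = -0.2774.

r_{12} = -0.2774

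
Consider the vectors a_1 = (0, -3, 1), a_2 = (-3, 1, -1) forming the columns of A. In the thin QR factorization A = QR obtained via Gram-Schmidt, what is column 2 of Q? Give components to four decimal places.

q_2 = (-0.9785, -0.0652, -0.1957)

a_1 = (0, -3, 1); ‖a_1‖ = 3.1623, so q_1 = (0.0000, -0.9487, 0.3162).
q_1·a_2 = 0.0000·(-3) + (-0.9487)·1 + 0.3162·(-1) = -1.2649.
u_2 = a_2 + 1.2649·q_1 = (-3.0000, -0.2000, -0.6000).
‖u_2‖ = 3.0659, so q_2 = (-0.9785, -0.0652, -0.1957).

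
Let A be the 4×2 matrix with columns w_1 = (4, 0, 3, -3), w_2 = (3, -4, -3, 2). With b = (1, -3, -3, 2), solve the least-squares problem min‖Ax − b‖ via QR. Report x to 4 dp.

x = (-0.2603, 0.7163)

w_1 = (4, 0, 3, -3); ‖w_1‖ = 5.8310, so q_1 = (0.6860, 0.0000, 0.5145, -0.5145).
q_1·w_2 = 0.6860·3 + 0.0000·(-4) + 0.5145·(-3) + (-0.5145)·2 = -0.5145.
u_2 = w_2 + 0.5145·q_1 = (3.3529, -4.0000, -2.7353, 1.7353).
‖u_2‖ = 6.1429, so q_2 = (0.5458, -0.6512, -0.4453, 0.2825).
Qᵀb = (-1.8865, 4.4001).
Back-substitute: x_2 = 4.4001/6.1429 = 0.7163.
x_1 = (-1.8865 + 0.5145·0.7163)/5.8310 = -0.2603.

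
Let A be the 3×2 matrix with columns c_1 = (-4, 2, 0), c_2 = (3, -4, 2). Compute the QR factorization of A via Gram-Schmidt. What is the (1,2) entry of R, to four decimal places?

r_{12} = -4.4721

c_1 = (-4, 2, 0); ‖c_1‖ = 4.4721, so q_1 = (-0.8944, 0.4472, 0.0000).
r_{12} = q_1·c_2 = -4.4721.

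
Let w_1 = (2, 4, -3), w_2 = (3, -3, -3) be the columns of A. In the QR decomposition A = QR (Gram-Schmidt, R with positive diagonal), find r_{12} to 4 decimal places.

r_{12} = 0.5571

w_1 = (2, 4, -3); ‖w_1‖ = 5.3852, so e_1 = (0.3714, 0.7428, -0.5571).
r_{12} = e_1·w_2 = 0.5571.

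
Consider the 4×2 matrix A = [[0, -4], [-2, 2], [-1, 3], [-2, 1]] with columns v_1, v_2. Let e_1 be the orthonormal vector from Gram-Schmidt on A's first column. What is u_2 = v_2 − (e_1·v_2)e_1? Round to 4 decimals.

v_1 = (0, -2, -1, -2); ‖v_1‖ = 3.0000, so e_1 = (0.0000, -0.6667, -0.3333, -0.6667).
e_1·v_2 = 0.0000·(-4) + (-0.6667)·2 + (-0.3333)·3 + (-0.6667)·1 = -3.0000.
u_2 = v_2 + 3.0000·e_1 = (-4.0000, 0.0000, 2.0000, -1.0000).

u_2 = (-4.0000, 0.0000, 2.0000, -1.0000)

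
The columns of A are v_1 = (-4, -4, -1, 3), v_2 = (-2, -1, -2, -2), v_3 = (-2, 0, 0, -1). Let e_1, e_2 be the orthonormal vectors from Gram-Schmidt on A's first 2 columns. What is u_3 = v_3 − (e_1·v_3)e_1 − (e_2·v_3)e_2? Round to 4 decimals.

e_1 = v_1/‖v_1‖ = (-4, -4, -1, 3)/6.4807 = (-0.6172, -0.6172, -0.1543, 0.4629).
r_{12} = e_1·v_2 = 1.2344.
u_2 = v_2 − 1.2344·e_1 = (-1.2381, -0.2381, -1.8095, -2.5714).
‖u_2‖ = 3.3877, so e_2 = (-0.3655, -0.0703, -0.5342, -0.7591).
r_{13} = e_1·v_3 = 0.7715; r_{23} = e_2·v_3 = 1.4900.
u_3 = v_3 − 0.7715·e_1 − 1.4900·e_2 = (-0.9793, 0.5809, 0.9149, -0.2261).

u_3 = (-0.9793, 0.5809, 0.9149, -0.2261)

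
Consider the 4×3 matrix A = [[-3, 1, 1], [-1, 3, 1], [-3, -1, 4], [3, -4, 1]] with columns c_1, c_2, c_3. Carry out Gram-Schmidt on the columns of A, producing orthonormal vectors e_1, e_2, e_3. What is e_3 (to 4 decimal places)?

e_1 = c_1/‖c_1‖ = (-3, -1, -3, 3)/5.2915 = (-0.5669, -0.1890, -0.5669, 0.5669).
r_{12} = e_1·c_2 = -2.8347.
u_2 = c_2 + 2.8347·e_1 = (-0.6071, 2.4643, -2.6071, -2.3929).
‖u_2‖ = 4.3548, so e_2 = (-0.1394, 0.5659, -0.5987, -0.5495).
r_{13} = e_1·c_3 = -2.4568; r_{23} = e_2·c_3 = -2.5177.
u_3 = c_3 + 2.4568·e_1 + 2.5177·e_2 = (-0.7439, 1.9605, 1.0998, 1.0094).
‖u_3‖ = 2.5740, so e_3 = (-0.2890, 0.7617, 0.4273, 0.3922).

e_3 = (-0.2890, 0.7617, 0.4273, 0.3922)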